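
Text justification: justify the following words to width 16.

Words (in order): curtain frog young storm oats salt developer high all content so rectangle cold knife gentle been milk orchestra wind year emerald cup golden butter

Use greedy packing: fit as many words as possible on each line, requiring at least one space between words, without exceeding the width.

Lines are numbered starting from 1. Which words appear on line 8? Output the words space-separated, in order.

Answer: orchestra wind

Derivation:
Line 1: ['curtain', 'frog'] (min_width=12, slack=4)
Line 2: ['young', 'storm', 'oats'] (min_width=16, slack=0)
Line 3: ['salt', 'developer'] (min_width=14, slack=2)
Line 4: ['high', 'all', 'content'] (min_width=16, slack=0)
Line 5: ['so', 'rectangle'] (min_width=12, slack=4)
Line 6: ['cold', 'knife'] (min_width=10, slack=6)
Line 7: ['gentle', 'been', 'milk'] (min_width=16, slack=0)
Line 8: ['orchestra', 'wind'] (min_width=14, slack=2)
Line 9: ['year', 'emerald', 'cup'] (min_width=16, slack=0)
Line 10: ['golden', 'butter'] (min_width=13, slack=3)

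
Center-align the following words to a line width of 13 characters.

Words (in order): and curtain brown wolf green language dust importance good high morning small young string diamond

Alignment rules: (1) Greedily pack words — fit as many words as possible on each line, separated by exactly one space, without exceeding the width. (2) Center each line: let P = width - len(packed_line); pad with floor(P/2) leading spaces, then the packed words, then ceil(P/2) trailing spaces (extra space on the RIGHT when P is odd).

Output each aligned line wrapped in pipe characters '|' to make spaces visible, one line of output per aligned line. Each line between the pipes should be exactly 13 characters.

Answer: | and curtain |
| brown wolf  |
|    green    |
|language dust|
| importance  |
|  good high  |
|morning small|
|young string |
|   diamond   |

Derivation:
Line 1: ['and', 'curtain'] (min_width=11, slack=2)
Line 2: ['brown', 'wolf'] (min_width=10, slack=3)
Line 3: ['green'] (min_width=5, slack=8)
Line 4: ['language', 'dust'] (min_width=13, slack=0)
Line 5: ['importance'] (min_width=10, slack=3)
Line 6: ['good', 'high'] (min_width=9, slack=4)
Line 7: ['morning', 'small'] (min_width=13, slack=0)
Line 8: ['young', 'string'] (min_width=12, slack=1)
Line 9: ['diamond'] (min_width=7, slack=6)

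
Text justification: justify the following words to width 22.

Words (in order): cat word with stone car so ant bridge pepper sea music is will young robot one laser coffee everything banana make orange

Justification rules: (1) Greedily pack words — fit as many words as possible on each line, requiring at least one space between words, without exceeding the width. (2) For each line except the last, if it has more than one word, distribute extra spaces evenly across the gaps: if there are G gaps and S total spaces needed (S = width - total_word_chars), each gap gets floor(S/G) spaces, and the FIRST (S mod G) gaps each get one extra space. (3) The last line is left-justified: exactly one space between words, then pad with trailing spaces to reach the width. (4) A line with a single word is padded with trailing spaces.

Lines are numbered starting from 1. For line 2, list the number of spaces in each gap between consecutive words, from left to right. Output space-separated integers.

Answer: 3 3 2

Derivation:
Line 1: ['cat', 'word', 'with', 'stone'] (min_width=19, slack=3)
Line 2: ['car', 'so', 'ant', 'bridge'] (min_width=17, slack=5)
Line 3: ['pepper', 'sea', 'music', 'is'] (min_width=19, slack=3)
Line 4: ['will', 'young', 'robot', 'one'] (min_width=20, slack=2)
Line 5: ['laser', 'coffee'] (min_width=12, slack=10)
Line 6: ['everything', 'banana', 'make'] (min_width=22, slack=0)
Line 7: ['orange'] (min_width=6, slack=16)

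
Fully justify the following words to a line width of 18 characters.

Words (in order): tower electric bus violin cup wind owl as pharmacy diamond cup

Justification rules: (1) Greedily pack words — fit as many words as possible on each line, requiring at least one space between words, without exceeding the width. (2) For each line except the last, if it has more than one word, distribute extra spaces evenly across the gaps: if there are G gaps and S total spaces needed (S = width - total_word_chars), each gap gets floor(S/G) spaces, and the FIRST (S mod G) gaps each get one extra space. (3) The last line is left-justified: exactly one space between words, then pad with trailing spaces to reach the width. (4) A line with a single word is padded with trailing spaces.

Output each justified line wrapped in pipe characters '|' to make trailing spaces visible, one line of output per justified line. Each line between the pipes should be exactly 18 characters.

Line 1: ['tower', 'electric', 'bus'] (min_width=18, slack=0)
Line 2: ['violin', 'cup', 'wind'] (min_width=15, slack=3)
Line 3: ['owl', 'as', 'pharmacy'] (min_width=15, slack=3)
Line 4: ['diamond', 'cup'] (min_width=11, slack=7)

Answer: |tower electric bus|
|violin   cup  wind|
|owl   as  pharmacy|
|diamond cup       |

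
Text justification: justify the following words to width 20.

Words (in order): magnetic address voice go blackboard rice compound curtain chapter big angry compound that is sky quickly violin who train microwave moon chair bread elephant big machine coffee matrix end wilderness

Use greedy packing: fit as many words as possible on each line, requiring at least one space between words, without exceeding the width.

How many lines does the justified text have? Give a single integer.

Answer: 12

Derivation:
Line 1: ['magnetic', 'address'] (min_width=16, slack=4)
Line 2: ['voice', 'go', 'blackboard'] (min_width=19, slack=1)
Line 3: ['rice', 'compound'] (min_width=13, slack=7)
Line 4: ['curtain', 'chapter', 'big'] (min_width=19, slack=1)
Line 5: ['angry', 'compound', 'that'] (min_width=19, slack=1)
Line 6: ['is', 'sky', 'quickly'] (min_width=14, slack=6)
Line 7: ['violin', 'who', 'train'] (min_width=16, slack=4)
Line 8: ['microwave', 'moon', 'chair'] (min_width=20, slack=0)
Line 9: ['bread', 'elephant', 'big'] (min_width=18, slack=2)
Line 10: ['machine', 'coffee'] (min_width=14, slack=6)
Line 11: ['matrix', 'end'] (min_width=10, slack=10)
Line 12: ['wilderness'] (min_width=10, slack=10)
Total lines: 12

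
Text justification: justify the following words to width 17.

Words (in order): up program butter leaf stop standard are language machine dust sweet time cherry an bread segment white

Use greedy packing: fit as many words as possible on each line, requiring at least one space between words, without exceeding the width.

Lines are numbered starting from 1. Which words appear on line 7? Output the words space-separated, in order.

Answer: segment white

Derivation:
Line 1: ['up', 'program', 'butter'] (min_width=17, slack=0)
Line 2: ['leaf', 'stop'] (min_width=9, slack=8)
Line 3: ['standard', 'are'] (min_width=12, slack=5)
Line 4: ['language', 'machine'] (min_width=16, slack=1)
Line 5: ['dust', 'sweet', 'time'] (min_width=15, slack=2)
Line 6: ['cherry', 'an', 'bread'] (min_width=15, slack=2)
Line 7: ['segment', 'white'] (min_width=13, slack=4)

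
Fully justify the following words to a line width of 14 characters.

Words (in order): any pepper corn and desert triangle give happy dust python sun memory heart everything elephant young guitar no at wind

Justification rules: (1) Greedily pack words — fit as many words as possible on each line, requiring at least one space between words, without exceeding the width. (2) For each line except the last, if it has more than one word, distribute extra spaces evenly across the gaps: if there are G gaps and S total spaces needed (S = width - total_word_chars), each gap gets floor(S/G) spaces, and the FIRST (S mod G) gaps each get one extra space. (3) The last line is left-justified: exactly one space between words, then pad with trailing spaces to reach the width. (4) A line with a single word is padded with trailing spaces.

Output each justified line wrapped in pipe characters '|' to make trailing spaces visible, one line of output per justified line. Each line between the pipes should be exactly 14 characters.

Line 1: ['any', 'pepper'] (min_width=10, slack=4)
Line 2: ['corn', 'and'] (min_width=8, slack=6)
Line 3: ['desert'] (min_width=6, slack=8)
Line 4: ['triangle', 'give'] (min_width=13, slack=1)
Line 5: ['happy', 'dust'] (min_width=10, slack=4)
Line 6: ['python', 'sun'] (min_width=10, slack=4)
Line 7: ['memory', 'heart'] (min_width=12, slack=2)
Line 8: ['everything'] (min_width=10, slack=4)
Line 9: ['elephant', 'young'] (min_width=14, slack=0)
Line 10: ['guitar', 'no', 'at'] (min_width=12, slack=2)
Line 11: ['wind'] (min_width=4, slack=10)

Answer: |any     pepper|
|corn       and|
|desert        |
|triangle  give|
|happy     dust|
|python     sun|
|memory   heart|
|everything    |
|elephant young|
|guitar  no  at|
|wind          |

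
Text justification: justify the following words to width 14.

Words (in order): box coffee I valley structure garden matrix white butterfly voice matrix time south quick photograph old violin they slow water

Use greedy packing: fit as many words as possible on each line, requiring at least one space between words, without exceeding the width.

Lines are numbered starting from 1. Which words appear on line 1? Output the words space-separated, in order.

Line 1: ['box', 'coffee', 'I'] (min_width=12, slack=2)
Line 2: ['valley'] (min_width=6, slack=8)
Line 3: ['structure'] (min_width=9, slack=5)
Line 4: ['garden', 'matrix'] (min_width=13, slack=1)
Line 5: ['white'] (min_width=5, slack=9)
Line 6: ['butterfly'] (min_width=9, slack=5)
Line 7: ['voice', 'matrix'] (min_width=12, slack=2)
Line 8: ['time', 'south'] (min_width=10, slack=4)
Line 9: ['quick'] (min_width=5, slack=9)
Line 10: ['photograph', 'old'] (min_width=14, slack=0)
Line 11: ['violin', 'they'] (min_width=11, slack=3)
Line 12: ['slow', 'water'] (min_width=10, slack=4)

Answer: box coffee I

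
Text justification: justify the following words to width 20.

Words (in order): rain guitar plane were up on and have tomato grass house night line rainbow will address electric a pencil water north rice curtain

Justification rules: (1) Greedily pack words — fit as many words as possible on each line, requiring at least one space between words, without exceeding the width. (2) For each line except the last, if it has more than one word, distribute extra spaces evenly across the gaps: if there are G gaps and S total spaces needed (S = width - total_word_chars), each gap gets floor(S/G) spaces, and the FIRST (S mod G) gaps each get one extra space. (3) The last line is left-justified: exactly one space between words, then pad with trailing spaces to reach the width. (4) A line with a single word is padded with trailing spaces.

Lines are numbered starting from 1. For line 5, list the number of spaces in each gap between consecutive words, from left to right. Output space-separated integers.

Line 1: ['rain', 'guitar', 'plane'] (min_width=17, slack=3)
Line 2: ['were', 'up', 'on', 'and', 'have'] (min_width=19, slack=1)
Line 3: ['tomato', 'grass', 'house'] (min_width=18, slack=2)
Line 4: ['night', 'line', 'rainbow'] (min_width=18, slack=2)
Line 5: ['will', 'address'] (min_width=12, slack=8)
Line 6: ['electric', 'a', 'pencil'] (min_width=17, slack=3)
Line 7: ['water', 'north', 'rice'] (min_width=16, slack=4)
Line 8: ['curtain'] (min_width=7, slack=13)

Answer: 9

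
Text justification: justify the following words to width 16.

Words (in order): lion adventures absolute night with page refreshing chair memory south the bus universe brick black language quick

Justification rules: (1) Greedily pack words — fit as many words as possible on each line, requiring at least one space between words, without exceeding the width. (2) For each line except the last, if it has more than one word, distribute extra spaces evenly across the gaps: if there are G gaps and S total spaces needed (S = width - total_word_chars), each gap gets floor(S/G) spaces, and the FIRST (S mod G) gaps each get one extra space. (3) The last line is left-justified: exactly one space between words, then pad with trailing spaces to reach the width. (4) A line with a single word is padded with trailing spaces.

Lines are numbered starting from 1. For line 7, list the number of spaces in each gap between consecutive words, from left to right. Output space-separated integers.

Answer: 6

Derivation:
Line 1: ['lion', 'adventures'] (min_width=15, slack=1)
Line 2: ['absolute', 'night'] (min_width=14, slack=2)
Line 3: ['with', 'page'] (min_width=9, slack=7)
Line 4: ['refreshing', 'chair'] (min_width=16, slack=0)
Line 5: ['memory', 'south', 'the'] (min_width=16, slack=0)
Line 6: ['bus', 'universe'] (min_width=12, slack=4)
Line 7: ['brick', 'black'] (min_width=11, slack=5)
Line 8: ['language', 'quick'] (min_width=14, slack=2)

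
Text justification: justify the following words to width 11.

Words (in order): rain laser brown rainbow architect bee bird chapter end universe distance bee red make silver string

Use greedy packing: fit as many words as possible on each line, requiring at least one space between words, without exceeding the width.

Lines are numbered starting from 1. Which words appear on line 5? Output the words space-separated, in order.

Line 1: ['rain', 'laser'] (min_width=10, slack=1)
Line 2: ['brown'] (min_width=5, slack=6)
Line 3: ['rainbow'] (min_width=7, slack=4)
Line 4: ['architect'] (min_width=9, slack=2)
Line 5: ['bee', 'bird'] (min_width=8, slack=3)
Line 6: ['chapter', 'end'] (min_width=11, slack=0)
Line 7: ['universe'] (min_width=8, slack=3)
Line 8: ['distance'] (min_width=8, slack=3)
Line 9: ['bee', 'red'] (min_width=7, slack=4)
Line 10: ['make', 'silver'] (min_width=11, slack=0)
Line 11: ['string'] (min_width=6, slack=5)

Answer: bee bird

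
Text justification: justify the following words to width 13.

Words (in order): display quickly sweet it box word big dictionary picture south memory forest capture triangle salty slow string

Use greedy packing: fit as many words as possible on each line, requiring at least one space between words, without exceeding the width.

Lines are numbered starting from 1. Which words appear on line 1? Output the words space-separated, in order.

Answer: display

Derivation:
Line 1: ['display'] (min_width=7, slack=6)
Line 2: ['quickly', 'sweet'] (min_width=13, slack=0)
Line 3: ['it', 'box', 'word'] (min_width=11, slack=2)
Line 4: ['big'] (min_width=3, slack=10)
Line 5: ['dictionary'] (min_width=10, slack=3)
Line 6: ['picture', 'south'] (min_width=13, slack=0)
Line 7: ['memory', 'forest'] (min_width=13, slack=0)
Line 8: ['capture'] (min_width=7, slack=6)
Line 9: ['triangle'] (min_width=8, slack=5)
Line 10: ['salty', 'slow'] (min_width=10, slack=3)
Line 11: ['string'] (min_width=6, slack=7)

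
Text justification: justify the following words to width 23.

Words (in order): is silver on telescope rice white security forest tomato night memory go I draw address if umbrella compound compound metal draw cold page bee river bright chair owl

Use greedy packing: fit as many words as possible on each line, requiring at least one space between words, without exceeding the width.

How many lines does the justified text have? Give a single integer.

Answer: 8

Derivation:
Line 1: ['is', 'silver', 'on', 'telescope'] (min_width=22, slack=1)
Line 2: ['rice', 'white', 'security'] (min_width=19, slack=4)
Line 3: ['forest', 'tomato', 'night'] (min_width=19, slack=4)
Line 4: ['memory', 'go', 'I', 'draw'] (min_width=16, slack=7)
Line 5: ['address', 'if', 'umbrella'] (min_width=19, slack=4)
Line 6: ['compound', 'compound', 'metal'] (min_width=23, slack=0)
Line 7: ['draw', 'cold', 'page', 'bee'] (min_width=18, slack=5)
Line 8: ['river', 'bright', 'chair', 'owl'] (min_width=22, slack=1)
Total lines: 8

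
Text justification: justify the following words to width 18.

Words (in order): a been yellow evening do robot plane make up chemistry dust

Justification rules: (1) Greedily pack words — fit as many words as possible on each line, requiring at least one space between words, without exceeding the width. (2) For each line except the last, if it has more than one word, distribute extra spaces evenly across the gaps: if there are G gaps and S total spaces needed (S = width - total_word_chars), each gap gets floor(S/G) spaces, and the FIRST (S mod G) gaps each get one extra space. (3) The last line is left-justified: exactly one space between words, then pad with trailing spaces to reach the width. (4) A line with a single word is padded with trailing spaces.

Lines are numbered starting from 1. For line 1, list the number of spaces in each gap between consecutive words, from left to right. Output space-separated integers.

Answer: 4 3

Derivation:
Line 1: ['a', 'been', 'yellow'] (min_width=13, slack=5)
Line 2: ['evening', 'do', 'robot'] (min_width=16, slack=2)
Line 3: ['plane', 'make', 'up'] (min_width=13, slack=5)
Line 4: ['chemistry', 'dust'] (min_width=14, slack=4)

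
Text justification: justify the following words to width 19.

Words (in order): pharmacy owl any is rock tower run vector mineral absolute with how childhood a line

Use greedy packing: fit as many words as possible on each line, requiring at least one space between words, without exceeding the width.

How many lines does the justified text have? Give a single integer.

Answer: 5

Derivation:
Line 1: ['pharmacy', 'owl', 'any', 'is'] (min_width=19, slack=0)
Line 2: ['rock', 'tower', 'run'] (min_width=14, slack=5)
Line 3: ['vector', 'mineral'] (min_width=14, slack=5)
Line 4: ['absolute', 'with', 'how'] (min_width=17, slack=2)
Line 5: ['childhood', 'a', 'line'] (min_width=16, slack=3)
Total lines: 5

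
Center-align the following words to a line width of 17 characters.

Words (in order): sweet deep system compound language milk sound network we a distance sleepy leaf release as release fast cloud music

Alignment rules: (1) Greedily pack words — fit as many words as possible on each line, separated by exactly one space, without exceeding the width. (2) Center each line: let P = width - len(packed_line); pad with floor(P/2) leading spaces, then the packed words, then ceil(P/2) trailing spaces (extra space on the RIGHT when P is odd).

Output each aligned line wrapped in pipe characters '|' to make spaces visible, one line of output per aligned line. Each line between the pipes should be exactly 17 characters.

Line 1: ['sweet', 'deep', 'system'] (min_width=17, slack=0)
Line 2: ['compound', 'language'] (min_width=17, slack=0)
Line 3: ['milk', 'sound'] (min_width=10, slack=7)
Line 4: ['network', 'we', 'a'] (min_width=12, slack=5)
Line 5: ['distance', 'sleepy'] (min_width=15, slack=2)
Line 6: ['leaf', 'release', 'as'] (min_width=15, slack=2)
Line 7: ['release', 'fast'] (min_width=12, slack=5)
Line 8: ['cloud', 'music'] (min_width=11, slack=6)

Answer: |sweet deep system|
|compound language|
|   milk sound    |
|  network we a   |
| distance sleepy |
| leaf release as |
|  release fast   |
|   cloud music   |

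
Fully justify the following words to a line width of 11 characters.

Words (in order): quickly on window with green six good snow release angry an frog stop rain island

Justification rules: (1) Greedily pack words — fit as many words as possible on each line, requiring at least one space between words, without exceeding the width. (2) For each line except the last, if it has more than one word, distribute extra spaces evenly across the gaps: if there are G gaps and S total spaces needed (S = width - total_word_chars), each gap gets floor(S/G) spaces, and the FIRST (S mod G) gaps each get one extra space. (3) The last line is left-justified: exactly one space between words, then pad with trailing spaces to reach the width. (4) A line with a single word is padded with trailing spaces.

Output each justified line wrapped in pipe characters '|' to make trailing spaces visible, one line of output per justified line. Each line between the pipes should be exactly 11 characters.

Line 1: ['quickly', 'on'] (min_width=10, slack=1)
Line 2: ['window', 'with'] (min_width=11, slack=0)
Line 3: ['green', 'six'] (min_width=9, slack=2)
Line 4: ['good', 'snow'] (min_width=9, slack=2)
Line 5: ['release'] (min_width=7, slack=4)
Line 6: ['angry', 'an'] (min_width=8, slack=3)
Line 7: ['frog', 'stop'] (min_width=9, slack=2)
Line 8: ['rain', 'island'] (min_width=11, slack=0)

Answer: |quickly  on|
|window with|
|green   six|
|good   snow|
|release    |
|angry    an|
|frog   stop|
|rain island|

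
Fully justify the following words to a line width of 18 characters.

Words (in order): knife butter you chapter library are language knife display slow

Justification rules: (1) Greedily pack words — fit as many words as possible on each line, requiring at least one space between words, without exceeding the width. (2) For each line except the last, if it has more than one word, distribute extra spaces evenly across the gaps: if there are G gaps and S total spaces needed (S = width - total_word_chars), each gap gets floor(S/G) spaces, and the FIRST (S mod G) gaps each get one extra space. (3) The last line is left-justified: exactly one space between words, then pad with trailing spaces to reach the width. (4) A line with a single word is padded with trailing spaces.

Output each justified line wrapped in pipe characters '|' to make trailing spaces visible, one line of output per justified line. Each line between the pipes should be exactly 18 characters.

Line 1: ['knife', 'butter', 'you'] (min_width=16, slack=2)
Line 2: ['chapter', 'library'] (min_width=15, slack=3)
Line 3: ['are', 'language', 'knife'] (min_width=18, slack=0)
Line 4: ['display', 'slow'] (min_width=12, slack=6)

Answer: |knife  butter  you|
|chapter    library|
|are language knife|
|display slow      |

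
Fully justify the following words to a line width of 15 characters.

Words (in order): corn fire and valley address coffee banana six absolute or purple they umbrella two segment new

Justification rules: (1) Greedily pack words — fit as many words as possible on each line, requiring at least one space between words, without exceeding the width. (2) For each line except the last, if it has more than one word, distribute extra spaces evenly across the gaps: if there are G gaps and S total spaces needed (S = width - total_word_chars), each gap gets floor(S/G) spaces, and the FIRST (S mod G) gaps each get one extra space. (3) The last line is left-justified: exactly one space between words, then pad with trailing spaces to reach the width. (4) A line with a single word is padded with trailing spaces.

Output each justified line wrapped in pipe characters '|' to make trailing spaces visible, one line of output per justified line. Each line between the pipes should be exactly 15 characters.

Line 1: ['corn', 'fire', 'and'] (min_width=13, slack=2)
Line 2: ['valley', 'address'] (min_width=14, slack=1)
Line 3: ['coffee', 'banana'] (min_width=13, slack=2)
Line 4: ['six', 'absolute', 'or'] (min_width=15, slack=0)
Line 5: ['purple', 'they'] (min_width=11, slack=4)
Line 6: ['umbrella', 'two'] (min_width=12, slack=3)
Line 7: ['segment', 'new'] (min_width=11, slack=4)

Answer: |corn  fire  and|
|valley  address|
|coffee   banana|
|six absolute or|
|purple     they|
|umbrella    two|
|segment new    |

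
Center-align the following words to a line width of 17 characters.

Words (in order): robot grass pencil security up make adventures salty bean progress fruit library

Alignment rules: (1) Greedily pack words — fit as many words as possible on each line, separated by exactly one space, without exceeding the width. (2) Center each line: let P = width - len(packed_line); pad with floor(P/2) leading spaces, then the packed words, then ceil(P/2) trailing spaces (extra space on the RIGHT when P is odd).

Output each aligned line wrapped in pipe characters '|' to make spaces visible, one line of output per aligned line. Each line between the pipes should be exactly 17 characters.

Answer: |   robot grass   |
| pencil security |
|     up make     |
|adventures salty |
|  bean progress  |
|  fruit library  |

Derivation:
Line 1: ['robot', 'grass'] (min_width=11, slack=6)
Line 2: ['pencil', 'security'] (min_width=15, slack=2)
Line 3: ['up', 'make'] (min_width=7, slack=10)
Line 4: ['adventures', 'salty'] (min_width=16, slack=1)
Line 5: ['bean', 'progress'] (min_width=13, slack=4)
Line 6: ['fruit', 'library'] (min_width=13, slack=4)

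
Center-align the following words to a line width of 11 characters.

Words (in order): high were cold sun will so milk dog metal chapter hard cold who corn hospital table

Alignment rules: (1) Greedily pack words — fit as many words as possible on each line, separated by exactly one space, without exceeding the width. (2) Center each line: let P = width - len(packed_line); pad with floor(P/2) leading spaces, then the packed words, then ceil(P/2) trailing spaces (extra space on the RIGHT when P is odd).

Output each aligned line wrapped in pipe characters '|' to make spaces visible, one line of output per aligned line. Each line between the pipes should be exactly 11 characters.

Answer: | high were |
| cold sun  |
|  will so  |
| milk dog  |
|   metal   |
|  chapter  |
| hard cold |
| who corn  |
| hospital  |
|   table   |

Derivation:
Line 1: ['high', 'were'] (min_width=9, slack=2)
Line 2: ['cold', 'sun'] (min_width=8, slack=3)
Line 3: ['will', 'so'] (min_width=7, slack=4)
Line 4: ['milk', 'dog'] (min_width=8, slack=3)
Line 5: ['metal'] (min_width=5, slack=6)
Line 6: ['chapter'] (min_width=7, slack=4)
Line 7: ['hard', 'cold'] (min_width=9, slack=2)
Line 8: ['who', 'corn'] (min_width=8, slack=3)
Line 9: ['hospital'] (min_width=8, slack=3)
Line 10: ['table'] (min_width=5, slack=6)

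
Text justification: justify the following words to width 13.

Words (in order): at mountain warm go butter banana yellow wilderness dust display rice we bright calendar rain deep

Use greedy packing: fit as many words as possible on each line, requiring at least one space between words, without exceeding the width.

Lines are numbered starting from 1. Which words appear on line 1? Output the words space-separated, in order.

Answer: at mountain

Derivation:
Line 1: ['at', 'mountain'] (min_width=11, slack=2)
Line 2: ['warm', 'go'] (min_width=7, slack=6)
Line 3: ['butter', 'banana'] (min_width=13, slack=0)
Line 4: ['yellow'] (min_width=6, slack=7)
Line 5: ['wilderness'] (min_width=10, slack=3)
Line 6: ['dust', 'display'] (min_width=12, slack=1)
Line 7: ['rice', 'we'] (min_width=7, slack=6)
Line 8: ['bright'] (min_width=6, slack=7)
Line 9: ['calendar', 'rain'] (min_width=13, slack=0)
Line 10: ['deep'] (min_width=4, slack=9)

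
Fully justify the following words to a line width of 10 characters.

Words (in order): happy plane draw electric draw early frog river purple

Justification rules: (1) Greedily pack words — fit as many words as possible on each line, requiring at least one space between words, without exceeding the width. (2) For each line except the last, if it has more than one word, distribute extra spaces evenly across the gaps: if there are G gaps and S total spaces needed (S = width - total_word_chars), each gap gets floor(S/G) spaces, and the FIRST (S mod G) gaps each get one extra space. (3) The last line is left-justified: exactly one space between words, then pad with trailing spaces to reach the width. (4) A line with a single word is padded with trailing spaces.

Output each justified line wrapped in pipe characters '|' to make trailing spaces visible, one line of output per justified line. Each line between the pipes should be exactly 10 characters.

Answer: |happy     |
|plane draw|
|electric  |
|draw early|
|frog river|
|purple    |

Derivation:
Line 1: ['happy'] (min_width=5, slack=5)
Line 2: ['plane', 'draw'] (min_width=10, slack=0)
Line 3: ['electric'] (min_width=8, slack=2)
Line 4: ['draw', 'early'] (min_width=10, slack=0)
Line 5: ['frog', 'river'] (min_width=10, slack=0)
Line 6: ['purple'] (min_width=6, slack=4)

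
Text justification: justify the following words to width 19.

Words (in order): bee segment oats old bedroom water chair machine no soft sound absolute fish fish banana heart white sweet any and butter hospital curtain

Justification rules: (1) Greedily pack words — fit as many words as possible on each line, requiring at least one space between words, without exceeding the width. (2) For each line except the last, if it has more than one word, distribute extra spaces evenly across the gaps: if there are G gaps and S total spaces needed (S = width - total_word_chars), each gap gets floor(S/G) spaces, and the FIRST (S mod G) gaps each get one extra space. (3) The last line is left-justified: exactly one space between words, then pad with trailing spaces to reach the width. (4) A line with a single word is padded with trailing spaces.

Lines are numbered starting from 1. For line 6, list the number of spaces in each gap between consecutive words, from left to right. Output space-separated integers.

Answer: 2 2

Derivation:
Line 1: ['bee', 'segment', 'oats'] (min_width=16, slack=3)
Line 2: ['old', 'bedroom', 'water'] (min_width=17, slack=2)
Line 3: ['chair', 'machine', 'no'] (min_width=16, slack=3)
Line 4: ['soft', 'sound', 'absolute'] (min_width=19, slack=0)
Line 5: ['fish', 'fish', 'banana'] (min_width=16, slack=3)
Line 6: ['heart', 'white', 'sweet'] (min_width=17, slack=2)
Line 7: ['any', 'and', 'butter'] (min_width=14, slack=5)
Line 8: ['hospital', 'curtain'] (min_width=16, slack=3)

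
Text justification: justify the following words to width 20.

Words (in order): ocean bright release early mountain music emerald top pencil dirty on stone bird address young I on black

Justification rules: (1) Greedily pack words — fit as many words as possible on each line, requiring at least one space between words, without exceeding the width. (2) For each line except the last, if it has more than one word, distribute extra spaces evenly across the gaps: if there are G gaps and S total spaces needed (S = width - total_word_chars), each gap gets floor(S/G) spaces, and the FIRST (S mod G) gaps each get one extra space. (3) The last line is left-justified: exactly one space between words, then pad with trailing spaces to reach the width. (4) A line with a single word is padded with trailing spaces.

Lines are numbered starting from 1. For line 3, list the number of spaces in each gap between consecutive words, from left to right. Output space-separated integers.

Answer: 2 2

Derivation:
Line 1: ['ocean', 'bright', 'release'] (min_width=20, slack=0)
Line 2: ['early', 'mountain', 'music'] (min_width=20, slack=0)
Line 3: ['emerald', 'top', 'pencil'] (min_width=18, slack=2)
Line 4: ['dirty', 'on', 'stone', 'bird'] (min_width=19, slack=1)
Line 5: ['address', 'young', 'I', 'on'] (min_width=18, slack=2)
Line 6: ['black'] (min_width=5, slack=15)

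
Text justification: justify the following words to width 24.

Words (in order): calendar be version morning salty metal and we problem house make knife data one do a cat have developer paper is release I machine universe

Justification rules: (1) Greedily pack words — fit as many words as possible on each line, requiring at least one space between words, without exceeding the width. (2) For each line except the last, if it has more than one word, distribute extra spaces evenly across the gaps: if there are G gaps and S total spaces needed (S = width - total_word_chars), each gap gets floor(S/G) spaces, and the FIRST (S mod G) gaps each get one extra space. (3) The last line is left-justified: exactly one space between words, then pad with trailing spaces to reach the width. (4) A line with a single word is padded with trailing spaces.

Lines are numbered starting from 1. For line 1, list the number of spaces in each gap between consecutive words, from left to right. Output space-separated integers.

Answer: 4 3

Derivation:
Line 1: ['calendar', 'be', 'version'] (min_width=19, slack=5)
Line 2: ['morning', 'salty', 'metal', 'and'] (min_width=23, slack=1)
Line 3: ['we', 'problem', 'house', 'make'] (min_width=21, slack=3)
Line 4: ['knife', 'data', 'one', 'do', 'a', 'cat'] (min_width=23, slack=1)
Line 5: ['have', 'developer', 'paper', 'is'] (min_width=23, slack=1)
Line 6: ['release', 'I', 'machine'] (min_width=17, slack=7)
Line 7: ['universe'] (min_width=8, slack=16)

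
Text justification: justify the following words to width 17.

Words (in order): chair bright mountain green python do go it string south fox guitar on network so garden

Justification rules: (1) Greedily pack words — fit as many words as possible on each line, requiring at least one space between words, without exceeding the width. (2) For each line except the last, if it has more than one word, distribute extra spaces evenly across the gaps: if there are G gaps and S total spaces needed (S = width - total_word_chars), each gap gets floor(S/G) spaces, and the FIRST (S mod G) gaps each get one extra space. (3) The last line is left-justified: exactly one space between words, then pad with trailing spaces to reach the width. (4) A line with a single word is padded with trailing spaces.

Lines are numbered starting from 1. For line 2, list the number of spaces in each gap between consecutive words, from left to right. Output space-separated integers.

Answer: 4

Derivation:
Line 1: ['chair', 'bright'] (min_width=12, slack=5)
Line 2: ['mountain', 'green'] (min_width=14, slack=3)
Line 3: ['python', 'do', 'go', 'it'] (min_width=15, slack=2)
Line 4: ['string', 'south', 'fox'] (min_width=16, slack=1)
Line 5: ['guitar', 'on', 'network'] (min_width=17, slack=0)
Line 6: ['so', 'garden'] (min_width=9, slack=8)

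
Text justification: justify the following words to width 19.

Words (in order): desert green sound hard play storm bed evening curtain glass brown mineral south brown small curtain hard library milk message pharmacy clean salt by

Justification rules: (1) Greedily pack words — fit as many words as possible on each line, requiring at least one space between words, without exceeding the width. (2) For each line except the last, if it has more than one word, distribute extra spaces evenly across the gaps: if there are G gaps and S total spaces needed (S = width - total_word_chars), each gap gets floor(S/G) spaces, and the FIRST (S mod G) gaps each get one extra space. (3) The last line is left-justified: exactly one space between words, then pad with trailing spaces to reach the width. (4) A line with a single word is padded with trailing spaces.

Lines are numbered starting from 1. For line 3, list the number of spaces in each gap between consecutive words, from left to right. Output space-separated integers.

Line 1: ['desert', 'green', 'sound'] (min_width=18, slack=1)
Line 2: ['hard', 'play', 'storm', 'bed'] (min_width=19, slack=0)
Line 3: ['evening', 'curtain'] (min_width=15, slack=4)
Line 4: ['glass', 'brown', 'mineral'] (min_width=19, slack=0)
Line 5: ['south', 'brown', 'small'] (min_width=17, slack=2)
Line 6: ['curtain', 'hard'] (min_width=12, slack=7)
Line 7: ['library', 'milk'] (min_width=12, slack=7)
Line 8: ['message', 'pharmacy'] (min_width=16, slack=3)
Line 9: ['clean', 'salt', 'by'] (min_width=13, slack=6)

Answer: 5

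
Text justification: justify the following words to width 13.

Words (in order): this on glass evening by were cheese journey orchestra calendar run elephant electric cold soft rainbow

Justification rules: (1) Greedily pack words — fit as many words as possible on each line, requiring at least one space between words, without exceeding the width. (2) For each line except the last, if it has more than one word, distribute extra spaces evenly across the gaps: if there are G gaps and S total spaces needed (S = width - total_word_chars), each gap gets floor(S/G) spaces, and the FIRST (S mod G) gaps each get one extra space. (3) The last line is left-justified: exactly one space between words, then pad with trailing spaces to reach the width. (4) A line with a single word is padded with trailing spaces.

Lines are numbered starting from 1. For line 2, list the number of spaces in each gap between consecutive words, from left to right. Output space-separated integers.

Answer: 4

Derivation:
Line 1: ['this', 'on', 'glass'] (min_width=13, slack=0)
Line 2: ['evening', 'by'] (min_width=10, slack=3)
Line 3: ['were', 'cheese'] (min_width=11, slack=2)
Line 4: ['journey'] (min_width=7, slack=6)
Line 5: ['orchestra'] (min_width=9, slack=4)
Line 6: ['calendar', 'run'] (min_width=12, slack=1)
Line 7: ['elephant'] (min_width=8, slack=5)
Line 8: ['electric', 'cold'] (min_width=13, slack=0)
Line 9: ['soft', 'rainbow'] (min_width=12, slack=1)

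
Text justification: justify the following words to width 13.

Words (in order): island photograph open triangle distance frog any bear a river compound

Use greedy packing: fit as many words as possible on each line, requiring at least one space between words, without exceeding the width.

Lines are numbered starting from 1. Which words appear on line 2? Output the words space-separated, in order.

Answer: photograph

Derivation:
Line 1: ['island'] (min_width=6, slack=7)
Line 2: ['photograph'] (min_width=10, slack=3)
Line 3: ['open', 'triangle'] (min_width=13, slack=0)
Line 4: ['distance', 'frog'] (min_width=13, slack=0)
Line 5: ['any', 'bear', 'a'] (min_width=10, slack=3)
Line 6: ['river'] (min_width=5, slack=8)
Line 7: ['compound'] (min_width=8, slack=5)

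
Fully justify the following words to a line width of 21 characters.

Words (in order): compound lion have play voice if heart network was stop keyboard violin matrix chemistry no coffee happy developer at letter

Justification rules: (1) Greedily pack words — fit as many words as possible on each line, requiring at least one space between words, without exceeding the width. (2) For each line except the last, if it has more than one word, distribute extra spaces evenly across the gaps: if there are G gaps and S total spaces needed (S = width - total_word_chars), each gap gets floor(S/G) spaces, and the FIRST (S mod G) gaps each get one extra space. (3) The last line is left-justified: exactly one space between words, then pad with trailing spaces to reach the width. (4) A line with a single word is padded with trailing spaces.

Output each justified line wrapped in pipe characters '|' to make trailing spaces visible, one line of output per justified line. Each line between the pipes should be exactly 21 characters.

Answer: |compound   lion  have|
|play  voice  if heart|
|network    was   stop|
|keyboard       violin|
|matrix  chemistry  no|
|coffee          happy|
|developer at letter  |

Derivation:
Line 1: ['compound', 'lion', 'have'] (min_width=18, slack=3)
Line 2: ['play', 'voice', 'if', 'heart'] (min_width=19, slack=2)
Line 3: ['network', 'was', 'stop'] (min_width=16, slack=5)
Line 4: ['keyboard', 'violin'] (min_width=15, slack=6)
Line 5: ['matrix', 'chemistry', 'no'] (min_width=19, slack=2)
Line 6: ['coffee', 'happy'] (min_width=12, slack=9)
Line 7: ['developer', 'at', 'letter'] (min_width=19, slack=2)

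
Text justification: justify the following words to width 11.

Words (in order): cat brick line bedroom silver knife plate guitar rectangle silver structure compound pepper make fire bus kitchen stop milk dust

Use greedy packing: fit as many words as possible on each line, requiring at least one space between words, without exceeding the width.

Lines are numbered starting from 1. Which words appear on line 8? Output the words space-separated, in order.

Answer: silver

Derivation:
Line 1: ['cat', 'brick'] (min_width=9, slack=2)
Line 2: ['line'] (min_width=4, slack=7)
Line 3: ['bedroom'] (min_width=7, slack=4)
Line 4: ['silver'] (min_width=6, slack=5)
Line 5: ['knife', 'plate'] (min_width=11, slack=0)
Line 6: ['guitar'] (min_width=6, slack=5)
Line 7: ['rectangle'] (min_width=9, slack=2)
Line 8: ['silver'] (min_width=6, slack=5)
Line 9: ['structure'] (min_width=9, slack=2)
Line 10: ['compound'] (min_width=8, slack=3)
Line 11: ['pepper', 'make'] (min_width=11, slack=0)
Line 12: ['fire', 'bus'] (min_width=8, slack=3)
Line 13: ['kitchen'] (min_width=7, slack=4)
Line 14: ['stop', 'milk'] (min_width=9, slack=2)
Line 15: ['dust'] (min_width=4, slack=7)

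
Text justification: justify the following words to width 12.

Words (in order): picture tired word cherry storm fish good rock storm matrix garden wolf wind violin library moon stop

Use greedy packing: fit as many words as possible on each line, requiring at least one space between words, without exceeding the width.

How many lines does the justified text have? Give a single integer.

Line 1: ['picture'] (min_width=7, slack=5)
Line 2: ['tired', 'word'] (min_width=10, slack=2)
Line 3: ['cherry', 'storm'] (min_width=12, slack=0)
Line 4: ['fish', 'good'] (min_width=9, slack=3)
Line 5: ['rock', 'storm'] (min_width=10, slack=2)
Line 6: ['matrix'] (min_width=6, slack=6)
Line 7: ['garden', 'wolf'] (min_width=11, slack=1)
Line 8: ['wind', 'violin'] (min_width=11, slack=1)
Line 9: ['library', 'moon'] (min_width=12, slack=0)
Line 10: ['stop'] (min_width=4, slack=8)
Total lines: 10

Answer: 10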